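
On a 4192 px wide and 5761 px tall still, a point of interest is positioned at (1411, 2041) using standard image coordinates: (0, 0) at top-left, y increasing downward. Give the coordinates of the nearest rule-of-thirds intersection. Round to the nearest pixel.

Third lines: x ∈ {1397, 2795}, y ∈ {1920, 3841}.
1411 is closer to x = 1397; 2041 is closer to y = 1920.
So the nearest intersection is the upper-left power point.

x = 1397 px, y = 1920 px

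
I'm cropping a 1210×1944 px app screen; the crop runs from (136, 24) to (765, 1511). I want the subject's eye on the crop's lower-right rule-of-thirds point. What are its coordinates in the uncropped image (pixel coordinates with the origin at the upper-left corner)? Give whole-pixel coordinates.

(555, 1015)

Crop width = 765 − 136 = 629 px; one third is 209.67 px.
Crop height = 1511 − 24 = 1487 px; one third is 495.67 px.
The lower-right point is two-thirds across and two-thirds down within the crop:
x = 136 + 2 × 209.67 ≈ 555; y = 24 + 2 × 495.67 ≈ 1015.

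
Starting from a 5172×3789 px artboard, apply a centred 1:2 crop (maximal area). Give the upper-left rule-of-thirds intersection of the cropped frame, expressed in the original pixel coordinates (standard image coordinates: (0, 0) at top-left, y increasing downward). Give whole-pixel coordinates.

(2270, 1263)

5172/3789 > 1/2, so the 1:2 crop keeps the full height 3789 and trims width to 3789 × 1/2 = 1894.50 px.
Left offset = (5172 − 1894.50)/2 = 1638.75 px; top offset = 0.
Upper-left is one-third across and one-third down within the crop:
x = 1638.75 + 1 × 1894.50/3 ≈ 2270; y = 0.00 + 1 × 3789.00/3 ≈ 1263.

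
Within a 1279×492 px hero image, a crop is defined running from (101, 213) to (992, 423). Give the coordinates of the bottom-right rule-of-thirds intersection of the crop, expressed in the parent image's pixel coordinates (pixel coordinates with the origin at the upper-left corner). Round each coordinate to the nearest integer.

Crop width = 992 − 101 = 891 px; one third is 297.00 px.
Crop height = 423 − 213 = 210 px; one third is 70.00 px.
The bottom-right point is two-thirds across and two-thirds down within the crop:
x = 101 + 2 × 297.00 ≈ 695; y = 213 + 2 × 70.00 ≈ 353.

(695, 353)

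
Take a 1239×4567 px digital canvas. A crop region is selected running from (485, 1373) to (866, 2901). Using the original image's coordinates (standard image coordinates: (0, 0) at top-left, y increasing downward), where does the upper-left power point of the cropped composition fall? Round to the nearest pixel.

Crop width = 866 − 485 = 381 px; one third is 127.00 px.
Crop height = 2901 − 1373 = 1528 px; one third is 509.33 px.
The upper-left point is one-third across and one-third down within the crop:
x = 485 + 1 × 127.00 ≈ 612; y = 1373 + 1 × 509.33 ≈ 1882.

x = 612 px, y = 1882 px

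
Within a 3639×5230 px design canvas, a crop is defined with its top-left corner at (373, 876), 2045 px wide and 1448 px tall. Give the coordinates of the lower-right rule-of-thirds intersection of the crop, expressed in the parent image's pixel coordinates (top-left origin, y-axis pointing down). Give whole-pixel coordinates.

One third of the crop width 2045 is 681.67 px.
One third of the crop height 1448 is 482.67 px.
The lower-right point is two-thirds across and two-thirds down within the crop:
x = 373 + 2 × 681.67 ≈ 1736; y = 876 + 2 × 482.67 ≈ 1841.

x = 1736 px, y = 1841 px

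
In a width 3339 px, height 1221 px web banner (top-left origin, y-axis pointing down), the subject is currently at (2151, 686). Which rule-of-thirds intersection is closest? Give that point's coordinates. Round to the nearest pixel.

x = 2226 px, y = 814 px

Third lines: x ∈ {1113, 2226}, y ∈ {407, 814}.
2151 is closer to x = 2226; 686 is closer to y = 814.
So the nearest intersection is the lower-right power point.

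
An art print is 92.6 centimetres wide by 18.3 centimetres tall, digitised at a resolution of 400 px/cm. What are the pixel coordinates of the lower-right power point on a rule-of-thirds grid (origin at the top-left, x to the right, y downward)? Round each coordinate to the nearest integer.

x = 24693 px, y = 4880 px

In pixels the canvas is 92.6 × 400 = 37040 wide and 18.3 × 400 = 7320 tall.
The lower-right point is two-thirds across and two-thirds down:
x = 2 × 37040/3 ≈ 24693; y = 2 × 7320/3 ≈ 4880.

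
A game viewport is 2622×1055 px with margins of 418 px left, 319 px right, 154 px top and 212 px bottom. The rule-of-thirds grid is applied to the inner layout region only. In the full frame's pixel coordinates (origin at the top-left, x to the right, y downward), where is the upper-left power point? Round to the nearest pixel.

(1046, 384)

Content width = 2622 − 418 − 319 = 1885 px; content height = 1055 − 154 − 212 = 689 px.
Upper-left is one-third across and one-third down within the inner layout region.
x = 418 + 1 × 1885/3 = 418 + 628.33 ≈ 1046
y = 154 + 1 × 689/3 = 154 + 229.67 ≈ 384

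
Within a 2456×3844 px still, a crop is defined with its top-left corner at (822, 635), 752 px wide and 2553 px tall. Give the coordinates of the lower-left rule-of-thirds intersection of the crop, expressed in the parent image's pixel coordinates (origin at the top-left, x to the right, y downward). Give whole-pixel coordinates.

x = 1073 px, y = 2337 px

One third of the crop width 752 is 250.67 px.
One third of the crop height 2553 is 851.00 px.
The lower-left point is one-third across and two-thirds down within the crop:
x = 822 + 1 × 250.67 ≈ 1073; y = 635 + 2 × 851.00 ≈ 2337.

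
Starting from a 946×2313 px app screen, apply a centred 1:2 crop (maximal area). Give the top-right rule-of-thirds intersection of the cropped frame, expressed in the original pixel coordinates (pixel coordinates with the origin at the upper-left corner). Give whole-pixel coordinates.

(631, 841)

946/2313 < 1/2, so the 1:2 crop keeps the full width 946 and trims height to 946 × 2/1 = 1892.00 px.
Top offset = (2313 − 1892.00)/2 = 210.50 px; left offset = 0.
Top-right is two-thirds across and one-third down within the crop:
x = 0.00 + 2 × 946.00/3 ≈ 631; y = 210.50 + 1 × 1892.00/3 ≈ 841.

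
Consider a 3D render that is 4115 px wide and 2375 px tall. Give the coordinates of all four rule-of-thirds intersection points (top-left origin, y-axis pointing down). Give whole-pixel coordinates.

One third of 4115 is 1371.67; one third of 2375 is 791.67.
Vertical third lines at x = 1372 and x = 2743; horizontal third lines at y = 792 and y = 1583.

(1372, 792), (2743, 792), (1372, 1583), (2743, 1583)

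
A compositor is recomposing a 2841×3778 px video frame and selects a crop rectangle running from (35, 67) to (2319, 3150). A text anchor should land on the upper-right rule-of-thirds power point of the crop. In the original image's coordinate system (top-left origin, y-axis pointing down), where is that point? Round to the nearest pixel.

Crop width = 2319 − 35 = 2284 px; one third is 761.33 px.
Crop height = 3150 − 67 = 3083 px; one third is 1027.67 px.
The upper-right point is two-thirds across and one-third down within the crop:
x = 35 + 2 × 761.33 ≈ 1558; y = 67 + 1 × 1027.67 ≈ 1095.

x = 1558 px, y = 1095 px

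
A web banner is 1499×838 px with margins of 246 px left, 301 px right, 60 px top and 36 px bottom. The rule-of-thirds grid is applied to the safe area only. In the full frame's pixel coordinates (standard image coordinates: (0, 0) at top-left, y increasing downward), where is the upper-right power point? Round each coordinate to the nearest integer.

(881, 307)

Content width = 1499 − 246 − 301 = 952 px; content height = 838 − 60 − 36 = 742 px.
Upper-right is two-thirds across and one-third down within the safe area.
x = 246 + 2 × 952/3 = 246 + 634.67 ≈ 881
y = 60 + 1 × 742/3 = 60 + 247.33 ≈ 307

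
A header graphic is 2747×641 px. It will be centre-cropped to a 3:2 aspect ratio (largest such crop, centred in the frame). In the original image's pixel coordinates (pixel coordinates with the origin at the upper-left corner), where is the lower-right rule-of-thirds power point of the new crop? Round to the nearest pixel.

x = 1534 px, y = 427 px

2747/641 > 3/2, so the 3:2 crop keeps the full height 641 and trims width to 641 × 3/2 = 961.50 px.
Left offset = (2747 − 961.50)/2 = 892.75 px; top offset = 0.
Lower-right is two-thirds across and two-thirds down within the crop:
x = 892.75 + 2 × 961.50/3 ≈ 1534; y = 0.00 + 2 × 641.00/3 ≈ 427.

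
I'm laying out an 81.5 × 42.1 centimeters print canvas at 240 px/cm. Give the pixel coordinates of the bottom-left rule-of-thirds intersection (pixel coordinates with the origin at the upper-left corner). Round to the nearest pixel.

In pixels the canvas is 81.5 × 240 = 19560 wide and 42.1 × 240 = 10104 tall.
The bottom-left point is one-third across and two-thirds down:
x = 1 × 19560/3 ≈ 6520; y = 2 × 10104/3 ≈ 6736.

x = 6520 px, y = 6736 px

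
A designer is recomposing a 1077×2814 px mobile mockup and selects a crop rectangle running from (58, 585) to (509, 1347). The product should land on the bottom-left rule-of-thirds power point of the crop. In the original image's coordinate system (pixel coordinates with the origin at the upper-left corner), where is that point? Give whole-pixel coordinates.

(208, 1093)

Crop width = 509 − 58 = 451 px; one third is 150.33 px.
Crop height = 1347 − 585 = 762 px; one third is 254.00 px.
The bottom-left point is one-third across and two-thirds down within the crop:
x = 58 + 1 × 150.33 ≈ 208; y = 585 + 2 × 254.00 ≈ 1093.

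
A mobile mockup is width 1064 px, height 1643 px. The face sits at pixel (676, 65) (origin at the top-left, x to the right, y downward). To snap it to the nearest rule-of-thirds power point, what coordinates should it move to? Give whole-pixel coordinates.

Third lines: x ∈ {355, 709}, y ∈ {548, 1095}.
676 is closer to x = 709; 65 is closer to y = 548.
So the nearest intersection is the upper-right power point.

x = 709 px, y = 548 px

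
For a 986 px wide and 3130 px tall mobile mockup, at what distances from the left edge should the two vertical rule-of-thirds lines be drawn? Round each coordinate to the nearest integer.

329 px and 657 px

986 / 3 = 328.67, so the vertical lines sit at one and two thirds of 986.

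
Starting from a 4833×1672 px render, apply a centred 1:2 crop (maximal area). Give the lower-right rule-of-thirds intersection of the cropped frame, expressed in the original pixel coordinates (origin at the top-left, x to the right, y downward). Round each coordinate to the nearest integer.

(2556, 1115)

4833/1672 > 1/2, so the 1:2 crop keeps the full height 1672 and trims width to 1672 × 1/2 = 836.00 px.
Left offset = (4833 − 836.00)/2 = 1998.50 px; top offset = 0.
Lower-right is two-thirds across and two-thirds down within the crop:
x = 1998.50 + 2 × 836.00/3 ≈ 2556; y = 0.00 + 2 × 1672.00/3 ≈ 1115.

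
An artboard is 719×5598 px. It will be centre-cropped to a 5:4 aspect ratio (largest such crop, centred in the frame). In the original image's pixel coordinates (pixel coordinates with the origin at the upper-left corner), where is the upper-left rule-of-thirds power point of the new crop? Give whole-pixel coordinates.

(240, 2703)

719/5598 < 5/4, so the 5:4 crop keeps the full width 719 and trims height to 719 × 4/5 = 575.20 px.
Top offset = (5598 − 575.20)/2 = 2511.40 px; left offset = 0.
Upper-left is one-third across and one-third down within the crop:
x = 0.00 + 1 × 719.00/3 ≈ 240; y = 2511.40 + 1 × 575.20/3 ≈ 2703.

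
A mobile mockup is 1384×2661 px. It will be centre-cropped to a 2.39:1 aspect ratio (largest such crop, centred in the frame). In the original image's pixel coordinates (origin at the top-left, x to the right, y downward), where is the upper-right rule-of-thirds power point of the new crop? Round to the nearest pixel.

(923, 1234)

1384/2661 < 2.39/1, so the 2.39:1 crop keeps the full width 1384 and trims height to 1384 × 1/2.39 = 579.08 px.
Top offset = (2661 − 579.08)/2 = 1040.96 px; left offset = 0.
Upper-right is two-thirds across and one-third down within the crop:
x = 0.00 + 2 × 1384.00/3 ≈ 923; y = 1040.96 + 1 × 579.08/3 ≈ 1234.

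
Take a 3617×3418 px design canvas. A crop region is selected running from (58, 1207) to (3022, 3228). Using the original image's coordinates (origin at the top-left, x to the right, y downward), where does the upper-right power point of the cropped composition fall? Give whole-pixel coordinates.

x = 2034 px, y = 1881 px

Crop width = 3022 − 58 = 2964 px; one third is 988.00 px.
Crop height = 3228 − 1207 = 2021 px; one third is 673.67 px.
The upper-right point is two-thirds across and one-third down within the crop:
x = 58 + 2 × 988.00 ≈ 2034; y = 1207 + 1 × 673.67 ≈ 1881.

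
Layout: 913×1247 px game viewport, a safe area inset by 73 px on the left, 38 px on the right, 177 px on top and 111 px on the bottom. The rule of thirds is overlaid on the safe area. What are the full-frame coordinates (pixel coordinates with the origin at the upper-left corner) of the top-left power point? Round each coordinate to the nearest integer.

x = 340 px, y = 497 px

Content width = 913 − 73 − 38 = 802 px; content height = 1247 − 177 − 111 = 959 px.
Top-left is one-third across and one-third down within the safe area.
x = 73 + 1 × 802/3 = 73 + 267.33 ≈ 340
y = 177 + 1 × 959/3 = 177 + 319.67 ≈ 497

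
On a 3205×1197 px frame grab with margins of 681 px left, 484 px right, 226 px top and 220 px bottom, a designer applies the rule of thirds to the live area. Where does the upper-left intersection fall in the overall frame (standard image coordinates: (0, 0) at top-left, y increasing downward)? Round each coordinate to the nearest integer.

(1361, 476)

Content width = 3205 − 681 − 484 = 2040 px; content height = 1197 − 226 − 220 = 751 px.
Upper-left is one-third across and one-third down within the live area.
x = 681 + 1 × 2040/3 = 681 + 680.00 ≈ 1361
y = 226 + 1 × 751/3 = 226 + 250.33 ≈ 476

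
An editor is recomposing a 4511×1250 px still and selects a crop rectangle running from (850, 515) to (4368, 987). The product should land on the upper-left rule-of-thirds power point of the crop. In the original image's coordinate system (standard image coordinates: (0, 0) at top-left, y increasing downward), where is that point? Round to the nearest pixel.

(2023, 672)

Crop width = 4368 − 850 = 3518 px; one third is 1172.67 px.
Crop height = 987 − 515 = 472 px; one third is 157.33 px.
The upper-left point is one-third across and one-third down within the crop:
x = 850 + 1 × 1172.67 ≈ 2023; y = 515 + 1 × 157.33 ≈ 672.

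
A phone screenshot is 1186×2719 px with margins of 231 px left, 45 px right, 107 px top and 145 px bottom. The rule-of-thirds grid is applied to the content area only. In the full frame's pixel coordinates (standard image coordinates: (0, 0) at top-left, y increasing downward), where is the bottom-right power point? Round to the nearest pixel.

Content width = 1186 − 231 − 45 = 910 px; content height = 2719 − 107 − 145 = 2467 px.
Bottom-right is two-thirds across and two-thirds down within the content area.
x = 231 + 2 × 910/3 = 231 + 606.67 ≈ 838
y = 107 + 2 × 2467/3 = 107 + 1644.67 ≈ 1752

(838, 1752)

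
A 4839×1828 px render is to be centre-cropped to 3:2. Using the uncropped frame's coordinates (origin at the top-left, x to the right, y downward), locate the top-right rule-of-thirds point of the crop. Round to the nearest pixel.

4839/1828 > 3/2, so the 3:2 crop keeps the full height 1828 and trims width to 1828 × 3/2 = 2742.00 px.
Left offset = (4839 − 2742.00)/2 = 1048.50 px; top offset = 0.
Top-right is two-thirds across and one-third down within the crop:
x = 1048.50 + 2 × 2742.00/3 ≈ 2877; y = 0.00 + 1 × 1828.00/3 ≈ 609.

x = 2877 px, y = 609 px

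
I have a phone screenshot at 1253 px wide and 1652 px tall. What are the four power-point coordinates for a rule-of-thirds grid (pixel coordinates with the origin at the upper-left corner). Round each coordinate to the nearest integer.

One third of 1253 is 417.67; one third of 1652 is 550.67.
Vertical third lines at x = 418 and x = 835; horizontal third lines at y = 551 and y = 1101.

(418, 551), (835, 551), (418, 1101), (835, 1101)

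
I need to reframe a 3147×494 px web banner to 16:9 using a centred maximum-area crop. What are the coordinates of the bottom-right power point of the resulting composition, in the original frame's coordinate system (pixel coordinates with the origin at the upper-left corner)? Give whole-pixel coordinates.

(1720, 329)

3147/494 > 16/9, so the 16:9 crop keeps the full height 494 and trims width to 494 × 16/9 = 878.22 px.
Left offset = (3147 − 878.22)/2 = 1134.39 px; top offset = 0.
Bottom-right is two-thirds across and two-thirds down within the crop:
x = 1134.39 + 2 × 878.22/3 ≈ 1720; y = 0.00 + 2 × 494.00/3 ≈ 329.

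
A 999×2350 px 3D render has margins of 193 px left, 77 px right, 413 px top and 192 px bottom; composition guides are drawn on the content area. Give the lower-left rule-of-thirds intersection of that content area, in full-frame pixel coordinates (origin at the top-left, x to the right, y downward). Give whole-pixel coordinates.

x = 436 px, y = 1576 px

Content width = 999 − 193 − 77 = 729 px; content height = 2350 − 413 − 192 = 1745 px.
Lower-left is one-third across and two-thirds down within the content area.
x = 193 + 1 × 729/3 = 193 + 243.00 ≈ 436
y = 413 + 2 × 1745/3 = 413 + 1163.33 ≈ 1576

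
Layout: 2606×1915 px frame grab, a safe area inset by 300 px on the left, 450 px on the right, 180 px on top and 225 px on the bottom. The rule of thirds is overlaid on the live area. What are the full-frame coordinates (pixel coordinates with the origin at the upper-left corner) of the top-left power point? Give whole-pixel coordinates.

(919, 683)

Content width = 2606 − 300 − 450 = 1856 px; content height = 1915 − 180 − 225 = 1510 px.
Top-left is one-third across and one-third down within the live area.
x = 300 + 1 × 1856/3 = 300 + 618.67 ≈ 919
y = 180 + 1 × 1510/3 = 180 + 503.33 ≈ 683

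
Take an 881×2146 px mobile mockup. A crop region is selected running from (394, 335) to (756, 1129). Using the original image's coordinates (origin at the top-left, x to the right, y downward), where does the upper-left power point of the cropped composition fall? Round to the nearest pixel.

Crop width = 756 − 394 = 362 px; one third is 120.67 px.
Crop height = 1129 − 335 = 794 px; one third is 264.67 px.
The upper-left point is one-third across and one-third down within the crop:
x = 394 + 1 × 120.67 ≈ 515; y = 335 + 1 × 264.67 ≈ 600.

(515, 600)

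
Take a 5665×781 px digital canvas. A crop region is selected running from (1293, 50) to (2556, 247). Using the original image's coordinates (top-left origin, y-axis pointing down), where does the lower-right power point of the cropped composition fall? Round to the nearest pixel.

(2135, 181)

Crop width = 2556 − 1293 = 1263 px; one third is 421.00 px.
Crop height = 247 − 50 = 197 px; one third is 65.67 px.
The lower-right point is two-thirds across and two-thirds down within the crop:
x = 1293 + 2 × 421.00 ≈ 2135; y = 50 + 2 × 65.67 ≈ 181.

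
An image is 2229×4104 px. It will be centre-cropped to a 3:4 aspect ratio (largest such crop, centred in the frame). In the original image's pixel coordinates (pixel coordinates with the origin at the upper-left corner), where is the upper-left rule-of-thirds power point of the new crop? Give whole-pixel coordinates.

x = 743 px, y = 1557 px

2229/4104 < 3/4, so the 3:4 crop keeps the full width 2229 and trims height to 2229 × 4/3 = 2972.00 px.
Top offset = (4104 − 2972.00)/2 = 566.00 px; left offset = 0.
Upper-left is one-third across and one-third down within the crop:
x = 0.00 + 1 × 2229.00/3 ≈ 743; y = 566.00 + 1 × 2972.00/3 ≈ 1557.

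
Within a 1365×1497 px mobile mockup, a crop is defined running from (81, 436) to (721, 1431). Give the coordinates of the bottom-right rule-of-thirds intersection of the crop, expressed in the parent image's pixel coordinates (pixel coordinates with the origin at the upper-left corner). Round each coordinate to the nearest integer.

(508, 1099)

Crop width = 721 − 81 = 640 px; one third is 213.33 px.
Crop height = 1431 − 436 = 995 px; one third is 331.67 px.
The bottom-right point is two-thirds across and two-thirds down within the crop:
x = 81 + 2 × 213.33 ≈ 508; y = 436 + 2 × 331.67 ≈ 1099.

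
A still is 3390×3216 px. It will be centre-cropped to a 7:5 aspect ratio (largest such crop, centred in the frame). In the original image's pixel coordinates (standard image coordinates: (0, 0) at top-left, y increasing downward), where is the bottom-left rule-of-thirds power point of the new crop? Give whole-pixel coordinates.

(1130, 2012)

3390/3216 < 7/5, so the 7:5 crop keeps the full width 3390 and trims height to 3390 × 5/7 = 2421.43 px.
Top offset = (3216 − 2421.43)/2 = 397.29 px; left offset = 0.
Bottom-left is one-third across and two-thirds down within the crop:
x = 0.00 + 1 × 3390.00/3 ≈ 1130; y = 397.29 + 2 × 2421.43/3 ≈ 2012.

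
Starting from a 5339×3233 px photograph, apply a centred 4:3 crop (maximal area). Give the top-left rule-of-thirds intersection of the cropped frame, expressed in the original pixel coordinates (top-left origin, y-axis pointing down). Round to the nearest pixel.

x = 1951 px, y = 1078 px

5339/3233 > 4/3, so the 4:3 crop keeps the full height 3233 and trims width to 3233 × 4/3 = 4310.67 px.
Left offset = (5339 − 4310.67)/2 = 514.17 px; top offset = 0.
Top-left is one-third across and one-third down within the crop:
x = 514.17 + 1 × 4310.67/3 ≈ 1951; y = 0.00 + 1 × 3233.00/3 ≈ 1078.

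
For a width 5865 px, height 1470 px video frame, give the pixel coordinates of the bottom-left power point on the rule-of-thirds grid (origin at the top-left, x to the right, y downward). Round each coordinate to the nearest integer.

x = 1955 px, y = 980 px

The bottom-left point sits one-third of the way across and two-thirds of the way down.
x = 1 × 5865/3 ≈ 1955; y = 2 × 1470/3 ≈ 980.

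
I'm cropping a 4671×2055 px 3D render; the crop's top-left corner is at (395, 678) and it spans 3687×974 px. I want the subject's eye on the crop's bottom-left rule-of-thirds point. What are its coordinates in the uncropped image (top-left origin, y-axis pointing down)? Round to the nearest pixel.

(1624, 1327)

One third of the crop width 3687 is 1229.00 px.
One third of the crop height 974 is 324.67 px.
The bottom-left point is one-third across and two-thirds down within the crop:
x = 395 + 1 × 1229.00 ≈ 1624; y = 678 + 2 × 324.67 ≈ 1327.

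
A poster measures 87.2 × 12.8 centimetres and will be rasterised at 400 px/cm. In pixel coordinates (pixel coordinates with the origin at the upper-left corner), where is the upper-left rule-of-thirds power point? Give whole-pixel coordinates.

In pixels the canvas is 87.2 × 400 = 34880 wide and 12.8 × 400 = 5120 tall.
The upper-left point is one-third across and one-third down:
x = 1 × 34880/3 ≈ 11627; y = 1 × 5120/3 ≈ 1707.

x = 11627 px, y = 1707 px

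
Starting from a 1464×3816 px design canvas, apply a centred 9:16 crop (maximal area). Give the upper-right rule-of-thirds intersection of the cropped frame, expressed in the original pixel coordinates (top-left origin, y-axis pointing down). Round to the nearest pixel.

(976, 1474)

1464/3816 < 9/16, so the 9:16 crop keeps the full width 1464 and trims height to 1464 × 16/9 = 2602.67 px.
Top offset = (3816 − 2602.67)/2 = 606.67 px; left offset = 0.
Upper-right is two-thirds across and one-third down within the crop:
x = 0.00 + 2 × 1464.00/3 ≈ 976; y = 606.67 + 1 × 2602.67/3 ≈ 1474.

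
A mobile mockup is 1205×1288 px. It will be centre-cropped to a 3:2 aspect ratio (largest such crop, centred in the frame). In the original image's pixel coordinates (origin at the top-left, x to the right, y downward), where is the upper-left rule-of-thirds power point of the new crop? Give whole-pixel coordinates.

(402, 510)

1205/1288 < 3/2, so the 3:2 crop keeps the full width 1205 and trims height to 1205 × 2/3 = 803.33 px.
Top offset = (1288 − 803.33)/2 = 242.33 px; left offset = 0.
Upper-left is one-third across and one-third down within the crop:
x = 0.00 + 1 × 1205.00/3 ≈ 402; y = 242.33 + 1 × 803.33/3 ≈ 510.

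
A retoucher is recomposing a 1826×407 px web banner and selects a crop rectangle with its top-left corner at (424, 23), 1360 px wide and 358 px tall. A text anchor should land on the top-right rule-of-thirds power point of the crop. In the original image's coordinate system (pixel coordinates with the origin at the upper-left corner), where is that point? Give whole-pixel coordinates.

One third of the crop width 1360 is 453.33 px.
One third of the crop height 358 is 119.33 px.
The top-right point is two-thirds across and one-third down within the crop:
x = 424 + 2 × 453.33 ≈ 1331; y = 23 + 1 × 119.33 ≈ 142.

(1331, 142)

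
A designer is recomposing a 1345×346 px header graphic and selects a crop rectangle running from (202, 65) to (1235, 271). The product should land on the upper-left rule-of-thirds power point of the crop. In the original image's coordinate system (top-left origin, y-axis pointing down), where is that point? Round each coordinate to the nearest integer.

Crop width = 1235 − 202 = 1033 px; one third is 344.33 px.
Crop height = 271 − 65 = 206 px; one third is 68.67 px.
The upper-left point is one-third across and one-third down within the crop:
x = 202 + 1 × 344.33 ≈ 546; y = 65 + 1 × 68.67 ≈ 134.

(546, 134)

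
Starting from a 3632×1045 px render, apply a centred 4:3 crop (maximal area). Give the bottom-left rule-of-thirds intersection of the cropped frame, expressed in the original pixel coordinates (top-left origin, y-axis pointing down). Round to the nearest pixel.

3632/1045 > 4/3, so the 4:3 crop keeps the full height 1045 and trims width to 1045 × 4/3 = 1393.33 px.
Left offset = (3632 − 1393.33)/2 = 1119.33 px; top offset = 0.
Bottom-left is one-third across and two-thirds down within the crop:
x = 1119.33 + 1 × 1393.33/3 ≈ 1584; y = 0.00 + 2 × 1045.00/3 ≈ 697.

(1584, 697)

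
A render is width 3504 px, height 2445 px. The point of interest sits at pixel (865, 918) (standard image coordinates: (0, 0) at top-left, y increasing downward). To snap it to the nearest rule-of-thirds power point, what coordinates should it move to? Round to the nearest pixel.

Third lines: x ∈ {1168, 2336}, y ∈ {815, 1630}.
865 is closer to x = 1168; 918 is closer to y = 815.
So the nearest intersection is the upper-left power point.

(1168, 815)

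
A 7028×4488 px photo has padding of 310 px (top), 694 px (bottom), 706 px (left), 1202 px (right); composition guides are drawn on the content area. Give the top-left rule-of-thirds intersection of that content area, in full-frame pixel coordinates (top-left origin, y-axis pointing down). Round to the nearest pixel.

Content width = 7028 − 706 − 1202 = 5120 px; content height = 4488 − 310 − 694 = 3484 px.
Top-left is one-third across and one-third down within the content area.
x = 706 + 1 × 5120/3 = 706 + 1706.67 ≈ 2413
y = 310 + 1 × 3484/3 = 310 + 1161.33 ≈ 1471

(2413, 1471)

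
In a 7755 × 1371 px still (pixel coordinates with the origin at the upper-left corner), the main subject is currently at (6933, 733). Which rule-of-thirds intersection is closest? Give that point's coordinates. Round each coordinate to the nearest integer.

(5170, 914)

Third lines: x ∈ {2585, 5170}, y ∈ {457, 914}.
6933 is closer to x = 5170; 733 is closer to y = 914.
So the nearest intersection is the lower-right power point.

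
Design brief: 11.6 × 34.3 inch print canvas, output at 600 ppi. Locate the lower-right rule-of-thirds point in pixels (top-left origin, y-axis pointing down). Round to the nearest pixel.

(4640, 13720)

In pixels the canvas is 11.6 × 600 = 6960 wide and 34.3 × 600 = 20580 tall.
The lower-right point is two-thirds across and two-thirds down:
x = 2 × 6960/3 ≈ 4640; y = 2 × 20580/3 ≈ 13720.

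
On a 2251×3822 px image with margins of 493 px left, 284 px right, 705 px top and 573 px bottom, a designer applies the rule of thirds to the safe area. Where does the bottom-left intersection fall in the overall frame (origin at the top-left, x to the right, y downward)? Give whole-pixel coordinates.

Content width = 2251 − 493 − 284 = 1474 px; content height = 3822 − 705 − 573 = 2544 px.
Bottom-left is one-third across and two-thirds down within the safe area.
x = 493 + 1 × 1474/3 = 493 + 491.33 ≈ 984
y = 705 + 2 × 2544/3 = 705 + 1696.00 ≈ 2401

x = 984 px, y = 2401 px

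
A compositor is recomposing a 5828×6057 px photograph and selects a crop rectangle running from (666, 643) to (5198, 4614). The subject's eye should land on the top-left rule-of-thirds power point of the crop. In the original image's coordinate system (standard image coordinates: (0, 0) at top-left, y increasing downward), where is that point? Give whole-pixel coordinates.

x = 2177 px, y = 1967 px

Crop width = 5198 − 666 = 4532 px; one third is 1510.67 px.
Crop height = 4614 − 643 = 3971 px; one third is 1323.67 px.
The top-left point is one-third across and one-third down within the crop:
x = 666 + 1 × 1510.67 ≈ 2177; y = 643 + 1 × 1323.67 ≈ 1967.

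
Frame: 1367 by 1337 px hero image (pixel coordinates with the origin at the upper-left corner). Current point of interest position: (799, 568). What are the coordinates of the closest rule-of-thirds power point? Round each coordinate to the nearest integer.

Third lines: x ∈ {456, 911}, y ∈ {446, 891}.
799 is closer to x = 911; 568 is closer to y = 446.
So the nearest intersection is the upper-right power point.

x = 911 px, y = 446 px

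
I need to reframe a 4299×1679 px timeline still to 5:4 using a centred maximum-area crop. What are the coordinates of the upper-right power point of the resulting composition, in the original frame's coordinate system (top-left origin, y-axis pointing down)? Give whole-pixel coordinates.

x = 2499 px, y = 560 px

4299/1679 > 5/4, so the 5:4 crop keeps the full height 1679 and trims width to 1679 × 5/4 = 2098.75 px.
Left offset = (4299 − 2098.75)/2 = 1100.12 px; top offset = 0.
Upper-right is two-thirds across and one-third down within the crop:
x = 1100.12 + 2 × 2098.75/3 ≈ 2499; y = 0.00 + 1 × 1679.00/3 ≈ 560.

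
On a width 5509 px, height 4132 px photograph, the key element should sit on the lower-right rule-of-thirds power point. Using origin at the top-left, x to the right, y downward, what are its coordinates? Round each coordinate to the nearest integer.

x = 3673 px, y = 2755 px

The lower-right point sits two-thirds of the way across and two-thirds of the way down.
x = 2 × 5509/3 ≈ 3673; y = 2 × 4132/3 ≈ 2755.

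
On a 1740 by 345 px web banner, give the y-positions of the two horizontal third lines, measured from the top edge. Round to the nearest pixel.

345 / 3 = 115, so the horizontal lines sit at one and two thirds of 345.

115 px and 230 px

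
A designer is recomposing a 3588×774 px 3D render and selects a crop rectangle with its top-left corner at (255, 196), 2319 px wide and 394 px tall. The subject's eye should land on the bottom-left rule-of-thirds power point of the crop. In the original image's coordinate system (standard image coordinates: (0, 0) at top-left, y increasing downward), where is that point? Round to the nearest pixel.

(1028, 459)

One third of the crop width 2319 is 773.00 px.
One third of the crop height 394 is 131.33 px.
The bottom-left point is one-third across and two-thirds down within the crop:
x = 255 + 1 × 773.00 ≈ 1028; y = 196 + 2 × 131.33 ≈ 459.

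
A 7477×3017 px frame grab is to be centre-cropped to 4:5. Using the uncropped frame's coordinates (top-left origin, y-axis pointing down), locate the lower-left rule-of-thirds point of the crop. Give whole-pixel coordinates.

7477/3017 > 4/5, so the 4:5 crop keeps the full height 3017 and trims width to 3017 × 4/5 = 2413.60 px.
Left offset = (7477 − 2413.60)/2 = 2531.70 px; top offset = 0.
Lower-left is one-third across and two-thirds down within the crop:
x = 2531.70 + 1 × 2413.60/3 ≈ 3336; y = 0.00 + 2 × 3017.00/3 ≈ 2011.

x = 3336 px, y = 2011 px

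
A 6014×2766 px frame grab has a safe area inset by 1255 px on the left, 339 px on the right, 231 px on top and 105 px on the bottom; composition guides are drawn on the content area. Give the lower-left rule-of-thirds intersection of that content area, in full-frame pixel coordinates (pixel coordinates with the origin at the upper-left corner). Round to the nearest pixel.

Content width = 6014 − 1255 − 339 = 4420 px; content height = 2766 − 231 − 105 = 2430 px.
Lower-left is one-third across and two-thirds down within the content area.
x = 1255 + 1 × 4420/3 = 1255 + 1473.33 ≈ 2728
y = 231 + 2 × 2430/3 = 231 + 1620.00 ≈ 1851

(2728, 1851)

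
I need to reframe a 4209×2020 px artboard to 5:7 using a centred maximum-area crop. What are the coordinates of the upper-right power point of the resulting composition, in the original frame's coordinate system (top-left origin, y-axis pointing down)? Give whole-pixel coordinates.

4209/2020 > 5/7, so the 5:7 crop keeps the full height 2020 and trims width to 2020 × 5/7 = 1442.86 px.
Left offset = (4209 − 1442.86)/2 = 1383.07 px; top offset = 0.
Upper-right is two-thirds across and one-third down within the crop:
x = 1383.07 + 2 × 1442.86/3 ≈ 2345; y = 0.00 + 1 × 2020.00/3 ≈ 673.

x = 2345 px, y = 673 px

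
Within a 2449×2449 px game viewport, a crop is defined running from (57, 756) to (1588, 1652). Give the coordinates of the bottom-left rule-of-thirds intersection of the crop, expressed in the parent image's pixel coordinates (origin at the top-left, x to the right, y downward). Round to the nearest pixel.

Crop width = 1588 − 57 = 1531 px; one third is 510.33 px.
Crop height = 1652 − 756 = 896 px; one third is 298.67 px.
The bottom-left point is one-third across and two-thirds down within the crop:
x = 57 + 1 × 510.33 ≈ 567; y = 756 + 2 × 298.67 ≈ 1353.

x = 567 px, y = 1353 px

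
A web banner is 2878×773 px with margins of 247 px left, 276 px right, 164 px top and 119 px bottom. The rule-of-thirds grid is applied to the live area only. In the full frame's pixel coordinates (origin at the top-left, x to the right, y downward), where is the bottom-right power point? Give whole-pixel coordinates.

x = 1817 px, y = 491 px

Content width = 2878 − 247 − 276 = 2355 px; content height = 773 − 164 − 119 = 490 px.
Bottom-right is two-thirds across and two-thirds down within the live area.
x = 247 + 2 × 2355/3 = 247 + 1570.00 ≈ 1817
y = 164 + 2 × 490/3 = 164 + 326.67 ≈ 491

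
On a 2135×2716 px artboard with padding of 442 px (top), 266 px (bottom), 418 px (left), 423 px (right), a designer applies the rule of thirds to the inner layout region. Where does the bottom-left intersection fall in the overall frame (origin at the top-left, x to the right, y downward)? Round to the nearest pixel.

(849, 1781)

Content width = 2135 − 418 − 423 = 1294 px; content height = 2716 − 442 − 266 = 2008 px.
Bottom-left is one-third across and two-thirds down within the inner layout region.
x = 418 + 1 × 1294/3 = 418 + 431.33 ≈ 849
y = 442 + 2 × 2008/3 = 442 + 1338.67 ≈ 1781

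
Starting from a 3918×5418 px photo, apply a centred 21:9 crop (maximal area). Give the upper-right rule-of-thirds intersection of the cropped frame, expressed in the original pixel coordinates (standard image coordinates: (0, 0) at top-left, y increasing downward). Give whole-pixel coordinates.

3918/5418 < 21/9, so the 21:9 crop keeps the full width 3918 and trims height to 3918 × 9/21 = 1679.14 px.
Top offset = (5418 − 1679.14)/2 = 1869.43 px; left offset = 0.
Upper-right is two-thirds across and one-third down within the crop:
x = 0.00 + 2 × 3918.00/3 ≈ 2612; y = 1869.43 + 1 × 1679.14/3 ≈ 2429.

(2612, 2429)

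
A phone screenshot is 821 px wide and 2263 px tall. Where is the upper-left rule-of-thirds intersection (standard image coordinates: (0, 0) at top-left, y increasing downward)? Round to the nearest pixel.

The upper-left point sits one-third of the way across and one-third of the way down.
x = 1 × 821/3 ≈ 274; y = 1 × 2263/3 ≈ 754.

(274, 754)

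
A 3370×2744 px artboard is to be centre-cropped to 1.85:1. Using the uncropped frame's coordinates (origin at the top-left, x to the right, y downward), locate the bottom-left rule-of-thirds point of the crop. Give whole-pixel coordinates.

(1123, 1676)

3370/2744 < 1.85/1, so the 1.85:1 crop keeps the full width 3370 and trims height to 3370 × 1/1.85 = 1821.62 px.
Top offset = (2744 − 1821.62)/2 = 461.19 px; left offset = 0.
Bottom-left is one-third across and two-thirds down within the crop:
x = 0.00 + 1 × 3370.00/3 ≈ 1123; y = 461.19 + 2 × 1821.62/3 ≈ 1676.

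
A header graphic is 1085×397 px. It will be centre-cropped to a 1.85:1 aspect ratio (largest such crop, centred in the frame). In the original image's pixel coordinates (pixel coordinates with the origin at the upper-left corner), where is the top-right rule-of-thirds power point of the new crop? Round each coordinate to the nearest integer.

(665, 132)

1085/397 > 1.85/1, so the 1.85:1 crop keeps the full height 397 and trims width to 397 × 1.85/1 = 734.45 px.
Left offset = (1085 − 734.45)/2 = 175.27 px; top offset = 0.
Top-right is two-thirds across and one-third down within the crop:
x = 175.27 + 2 × 734.45/3 ≈ 665; y = 0.00 + 1 × 397.00/3 ≈ 132.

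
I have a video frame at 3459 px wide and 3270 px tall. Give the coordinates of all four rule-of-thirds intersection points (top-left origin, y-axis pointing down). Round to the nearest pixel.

One third of 3459 is 1153; one third of 3270 is 1090.
Vertical third lines at x = 1153 and x = 2306; horizontal third lines at y = 1090 and y = 2180.

(1153, 1090), (2306, 1090), (1153, 2180), (2306, 2180)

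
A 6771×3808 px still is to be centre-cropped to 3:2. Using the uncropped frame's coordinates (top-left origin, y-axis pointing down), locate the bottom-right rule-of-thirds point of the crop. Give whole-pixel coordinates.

6771/3808 > 3/2, so the 3:2 crop keeps the full height 3808 and trims width to 3808 × 3/2 = 5712.00 px.
Left offset = (6771 − 5712.00)/2 = 529.50 px; top offset = 0.
Bottom-right is two-thirds across and two-thirds down within the crop:
x = 529.50 + 2 × 5712.00/3 ≈ 4338; y = 0.00 + 2 × 3808.00/3 ≈ 2539.

x = 4338 px, y = 2539 px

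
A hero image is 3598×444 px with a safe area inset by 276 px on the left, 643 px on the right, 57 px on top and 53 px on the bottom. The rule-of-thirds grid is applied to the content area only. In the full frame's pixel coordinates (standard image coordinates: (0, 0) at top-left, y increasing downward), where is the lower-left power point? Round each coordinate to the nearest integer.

x = 1169 px, y = 280 px

Content width = 3598 − 276 − 643 = 2679 px; content height = 444 − 57 − 53 = 334 px.
Lower-left is one-third across and two-thirds down within the content area.
x = 276 + 1 × 2679/3 = 276 + 893.00 ≈ 1169
y = 57 + 2 × 334/3 = 57 + 222.67 ≈ 280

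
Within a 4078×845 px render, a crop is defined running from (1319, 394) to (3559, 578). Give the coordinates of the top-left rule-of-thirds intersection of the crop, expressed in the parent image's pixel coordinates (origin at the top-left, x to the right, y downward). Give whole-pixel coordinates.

x = 2066 px, y = 455 px

Crop width = 3559 − 1319 = 2240 px; one third is 746.67 px.
Crop height = 578 − 394 = 184 px; one third is 61.33 px.
The top-left point is one-third across and one-third down within the crop:
x = 1319 + 1 × 746.67 ≈ 2066; y = 394 + 1 × 61.33 ≈ 455.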